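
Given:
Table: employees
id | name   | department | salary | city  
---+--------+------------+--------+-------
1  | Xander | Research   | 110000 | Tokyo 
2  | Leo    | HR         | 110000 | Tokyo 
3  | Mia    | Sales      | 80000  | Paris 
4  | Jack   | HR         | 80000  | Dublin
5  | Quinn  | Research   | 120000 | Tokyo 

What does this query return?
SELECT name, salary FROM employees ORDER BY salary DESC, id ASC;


Sorting by salary DESC, then id ASC for ties

5 rows:
Quinn, 120000
Xander, 110000
Leo, 110000
Mia, 80000
Jack, 80000


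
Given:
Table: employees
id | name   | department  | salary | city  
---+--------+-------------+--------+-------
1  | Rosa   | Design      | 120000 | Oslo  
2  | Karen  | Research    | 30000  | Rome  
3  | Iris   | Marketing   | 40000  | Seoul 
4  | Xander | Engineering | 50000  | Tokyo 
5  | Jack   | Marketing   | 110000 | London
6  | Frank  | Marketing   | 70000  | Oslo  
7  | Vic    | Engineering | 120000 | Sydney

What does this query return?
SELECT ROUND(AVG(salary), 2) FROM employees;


SUM(salary) = 540000
COUNT = 7
ROUND(AVG, 2) = ROUND(540000 / 7, 2) = 77142.86

77142.86


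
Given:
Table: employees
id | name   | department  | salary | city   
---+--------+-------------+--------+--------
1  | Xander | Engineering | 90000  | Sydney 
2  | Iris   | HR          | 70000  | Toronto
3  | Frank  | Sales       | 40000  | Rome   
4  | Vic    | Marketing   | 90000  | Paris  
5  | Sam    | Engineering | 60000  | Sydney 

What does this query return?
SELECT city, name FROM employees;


Projecting columns: city, name

5 rows:
Sydney, Xander
Toronto, Iris
Rome, Frank
Paris, Vic
Sydney, Sam


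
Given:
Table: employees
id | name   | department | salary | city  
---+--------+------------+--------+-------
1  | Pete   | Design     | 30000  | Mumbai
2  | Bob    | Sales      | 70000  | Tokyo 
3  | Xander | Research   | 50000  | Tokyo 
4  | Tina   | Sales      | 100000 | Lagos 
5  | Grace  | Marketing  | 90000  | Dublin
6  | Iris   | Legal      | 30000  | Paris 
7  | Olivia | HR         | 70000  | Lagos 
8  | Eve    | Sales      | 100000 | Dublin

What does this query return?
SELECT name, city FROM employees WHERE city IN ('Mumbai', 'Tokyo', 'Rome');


Filtering: city IN ('Mumbai', 'Tokyo', 'Rome')
Matching: 3 rows

3 rows:
Pete, Mumbai
Bob, Tokyo
Xander, Tokyo


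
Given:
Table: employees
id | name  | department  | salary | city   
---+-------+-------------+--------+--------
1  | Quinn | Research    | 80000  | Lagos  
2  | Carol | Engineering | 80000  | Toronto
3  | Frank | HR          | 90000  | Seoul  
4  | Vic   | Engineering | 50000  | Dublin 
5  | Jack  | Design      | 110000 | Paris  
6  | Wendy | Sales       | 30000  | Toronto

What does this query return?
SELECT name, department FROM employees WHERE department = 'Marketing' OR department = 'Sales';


Filtering: department = 'Marketing' OR 'Sales'
Matching: 1 rows

1 rows:
Wendy, Sales


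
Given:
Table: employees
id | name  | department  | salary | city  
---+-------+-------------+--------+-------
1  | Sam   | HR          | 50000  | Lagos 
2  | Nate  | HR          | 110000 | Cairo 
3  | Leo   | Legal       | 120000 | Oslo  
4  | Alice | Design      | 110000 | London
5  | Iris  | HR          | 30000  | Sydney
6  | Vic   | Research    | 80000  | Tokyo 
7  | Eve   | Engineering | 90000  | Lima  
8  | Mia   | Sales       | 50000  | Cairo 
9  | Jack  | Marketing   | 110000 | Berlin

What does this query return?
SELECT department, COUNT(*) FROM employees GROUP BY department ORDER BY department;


Assigning each row to its department group:
  Sam -> HR
  Nate -> HR
  Leo -> Legal
  Alice -> Design
  Iris -> HR
  Vic -> Research
  Eve -> Engineering
  Mia -> Sales
  Jack -> Marketing


7 groups:
Design, 1
Engineering, 1
HR, 3
Legal, 1
Marketing, 1
Research, 1
Sales, 1


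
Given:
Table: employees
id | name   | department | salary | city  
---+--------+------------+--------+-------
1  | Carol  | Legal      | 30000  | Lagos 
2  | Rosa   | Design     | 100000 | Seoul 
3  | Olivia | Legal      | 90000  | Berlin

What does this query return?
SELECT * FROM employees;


SELECT * returns all 3 rows with all columns

3 rows:
1, Carol, Legal, 30000, Lagos
2, Rosa, Design, 100000, Seoul
3, Olivia, Legal, 90000, Berlin


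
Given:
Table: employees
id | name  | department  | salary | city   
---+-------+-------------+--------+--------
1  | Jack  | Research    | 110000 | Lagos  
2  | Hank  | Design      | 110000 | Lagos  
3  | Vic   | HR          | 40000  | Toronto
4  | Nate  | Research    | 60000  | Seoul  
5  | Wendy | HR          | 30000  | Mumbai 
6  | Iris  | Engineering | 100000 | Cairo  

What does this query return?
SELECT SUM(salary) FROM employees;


SUM(salary) = 110000 + 110000 + 40000 + 60000 + 30000 + 100000 = 450000

450000


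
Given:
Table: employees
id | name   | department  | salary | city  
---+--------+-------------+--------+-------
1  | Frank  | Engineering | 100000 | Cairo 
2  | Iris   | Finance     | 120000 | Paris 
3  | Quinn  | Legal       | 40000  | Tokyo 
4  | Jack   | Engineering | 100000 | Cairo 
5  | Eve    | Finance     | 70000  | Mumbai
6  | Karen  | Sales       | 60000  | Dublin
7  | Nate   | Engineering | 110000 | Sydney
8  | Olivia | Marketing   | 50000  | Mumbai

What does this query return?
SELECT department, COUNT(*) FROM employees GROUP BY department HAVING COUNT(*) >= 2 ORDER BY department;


Groups with count >= 2:
  Engineering: 3 -> PASS
  Finance: 2 -> PASS
  Legal: 1 -> filtered out
  Marketing: 1 -> filtered out
  Sales: 1 -> filtered out


2 groups:
Engineering, 3
Finance, 2


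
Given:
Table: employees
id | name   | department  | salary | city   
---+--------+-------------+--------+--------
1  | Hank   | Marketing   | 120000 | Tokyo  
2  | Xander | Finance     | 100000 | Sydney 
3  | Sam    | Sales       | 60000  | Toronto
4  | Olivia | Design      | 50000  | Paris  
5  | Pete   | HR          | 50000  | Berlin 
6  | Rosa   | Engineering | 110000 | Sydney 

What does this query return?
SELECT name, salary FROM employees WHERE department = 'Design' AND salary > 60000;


Filtering: department = 'Design' AND salary > 60000
Matching: 0 rows

Empty result set (0 rows)


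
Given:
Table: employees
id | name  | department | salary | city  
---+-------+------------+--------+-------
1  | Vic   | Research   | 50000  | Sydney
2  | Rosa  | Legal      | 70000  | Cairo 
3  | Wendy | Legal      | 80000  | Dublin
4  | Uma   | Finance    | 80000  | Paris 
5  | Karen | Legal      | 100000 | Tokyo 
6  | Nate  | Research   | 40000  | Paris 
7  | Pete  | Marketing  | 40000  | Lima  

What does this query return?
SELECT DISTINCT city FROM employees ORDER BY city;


All 'city' values (row order): Sydney, Cairo, Dublin, Paris, Tokyo, Paris, Lima
Removing duplicates leaves 6 unique value(s).

6 values:
Cairo
Dublin
Lima
Paris
Sydney
Tokyo


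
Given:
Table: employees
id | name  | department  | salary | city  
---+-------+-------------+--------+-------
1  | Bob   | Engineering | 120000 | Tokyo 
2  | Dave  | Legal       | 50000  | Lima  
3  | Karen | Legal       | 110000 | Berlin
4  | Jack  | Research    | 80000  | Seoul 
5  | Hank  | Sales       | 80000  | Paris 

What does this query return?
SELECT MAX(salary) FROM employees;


Salaries: 120000, 50000, 110000, 80000, 80000
MAX = 120000

120000


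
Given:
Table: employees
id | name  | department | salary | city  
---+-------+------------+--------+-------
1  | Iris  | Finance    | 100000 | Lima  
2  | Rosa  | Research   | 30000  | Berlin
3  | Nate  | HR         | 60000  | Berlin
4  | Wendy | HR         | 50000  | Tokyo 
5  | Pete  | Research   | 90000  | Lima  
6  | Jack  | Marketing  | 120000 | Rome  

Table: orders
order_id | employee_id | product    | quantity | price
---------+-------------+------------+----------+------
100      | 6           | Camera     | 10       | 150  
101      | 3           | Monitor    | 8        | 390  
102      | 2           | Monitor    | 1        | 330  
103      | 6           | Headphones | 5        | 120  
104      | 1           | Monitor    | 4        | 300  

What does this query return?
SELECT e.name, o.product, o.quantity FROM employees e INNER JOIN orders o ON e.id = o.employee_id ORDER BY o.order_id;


Joining employees.id = orders.employee_id:
  employee Jack (id=6) -> order Camera
  employee Nate (id=3) -> order Monitor
  employee Rosa (id=2) -> order Monitor
  employee Jack (id=6) -> order Headphones
  employee Iris (id=1) -> order Monitor


5 rows:
Jack, Camera, 10
Nate, Monitor, 8
Rosa, Monitor, 1
Jack, Headphones, 5
Iris, Monitor, 4


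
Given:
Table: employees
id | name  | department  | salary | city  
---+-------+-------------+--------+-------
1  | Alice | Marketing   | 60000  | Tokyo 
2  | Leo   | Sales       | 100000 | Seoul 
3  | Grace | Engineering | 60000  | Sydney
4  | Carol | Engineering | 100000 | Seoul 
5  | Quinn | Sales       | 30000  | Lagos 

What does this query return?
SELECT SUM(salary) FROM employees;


SUM(salary) = 60000 + 100000 + 60000 + 100000 + 30000 = 350000

350000


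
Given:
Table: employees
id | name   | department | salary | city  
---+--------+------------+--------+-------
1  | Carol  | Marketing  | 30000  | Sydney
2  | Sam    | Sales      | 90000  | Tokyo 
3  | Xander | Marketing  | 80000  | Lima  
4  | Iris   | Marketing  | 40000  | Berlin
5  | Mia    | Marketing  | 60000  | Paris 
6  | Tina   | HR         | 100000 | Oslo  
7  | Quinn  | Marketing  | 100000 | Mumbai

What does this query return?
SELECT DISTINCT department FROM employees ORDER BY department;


All 'department' values (row order): Marketing, Sales, Marketing, Marketing, Marketing, HR, Marketing
Removing duplicates leaves 3 unique value(s).

3 values:
HR
Marketing
Sales


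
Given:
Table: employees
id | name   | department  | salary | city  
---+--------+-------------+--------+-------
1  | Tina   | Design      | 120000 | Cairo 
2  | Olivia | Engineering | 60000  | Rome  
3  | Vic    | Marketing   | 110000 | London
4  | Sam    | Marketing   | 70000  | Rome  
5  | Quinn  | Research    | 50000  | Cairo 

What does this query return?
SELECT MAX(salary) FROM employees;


Salaries: 120000, 60000, 110000, 70000, 50000
MAX = 120000

120000


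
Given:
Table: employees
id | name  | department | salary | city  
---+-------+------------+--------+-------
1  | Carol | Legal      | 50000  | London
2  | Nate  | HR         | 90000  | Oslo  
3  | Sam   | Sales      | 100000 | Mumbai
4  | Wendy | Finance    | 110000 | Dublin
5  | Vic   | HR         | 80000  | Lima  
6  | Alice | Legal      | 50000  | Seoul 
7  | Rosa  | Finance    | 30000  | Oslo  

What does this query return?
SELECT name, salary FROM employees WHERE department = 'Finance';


Filtering: department = 'Finance'
Matching rows: 2

2 rows:
Wendy, 110000
Rosa, 30000


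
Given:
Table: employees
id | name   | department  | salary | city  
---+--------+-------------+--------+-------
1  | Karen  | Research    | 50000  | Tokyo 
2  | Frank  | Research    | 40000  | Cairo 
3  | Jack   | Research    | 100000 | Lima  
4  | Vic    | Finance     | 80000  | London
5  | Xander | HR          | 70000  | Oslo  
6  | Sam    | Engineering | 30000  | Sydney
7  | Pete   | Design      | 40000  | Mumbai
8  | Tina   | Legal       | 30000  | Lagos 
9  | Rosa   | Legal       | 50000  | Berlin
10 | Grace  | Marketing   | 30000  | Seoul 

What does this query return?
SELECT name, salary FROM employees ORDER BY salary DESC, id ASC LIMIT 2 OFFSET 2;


Sort by salary DESC (id ASC tiebreak), then skip 2 and take 2
Rows 3 through 4

2 rows:
Xander, 70000
Karen, 50000


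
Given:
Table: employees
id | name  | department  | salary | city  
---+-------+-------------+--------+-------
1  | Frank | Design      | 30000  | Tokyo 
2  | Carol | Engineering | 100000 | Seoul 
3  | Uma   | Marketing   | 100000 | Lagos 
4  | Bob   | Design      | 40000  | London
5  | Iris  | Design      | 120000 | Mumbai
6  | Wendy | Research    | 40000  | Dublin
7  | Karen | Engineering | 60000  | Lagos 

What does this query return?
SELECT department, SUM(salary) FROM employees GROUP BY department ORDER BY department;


Summing salary within each department:
  Design: 30000 + 40000 + 120000 = 190000
  Engineering: 100000 + 60000 = 160000
  Marketing: 100000 = 100000
  Research: 40000 = 40000


4 groups:
Design, 190000
Engineering, 160000
Marketing, 100000
Research, 40000


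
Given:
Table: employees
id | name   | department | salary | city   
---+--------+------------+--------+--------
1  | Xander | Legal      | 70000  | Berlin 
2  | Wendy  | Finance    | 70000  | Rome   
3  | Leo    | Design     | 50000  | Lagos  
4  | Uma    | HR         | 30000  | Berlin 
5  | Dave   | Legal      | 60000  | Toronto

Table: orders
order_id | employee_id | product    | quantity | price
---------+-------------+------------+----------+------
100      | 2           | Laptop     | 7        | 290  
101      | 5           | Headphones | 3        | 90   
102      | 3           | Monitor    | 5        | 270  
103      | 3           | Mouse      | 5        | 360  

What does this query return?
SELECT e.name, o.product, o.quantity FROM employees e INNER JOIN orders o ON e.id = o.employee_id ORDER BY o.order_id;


Joining employees.id = orders.employee_id:
  employee Wendy (id=2) -> order Laptop
  employee Dave (id=5) -> order Headphones
  employee Leo (id=3) -> order Monitor
  employee Leo (id=3) -> order Mouse


4 rows:
Wendy, Laptop, 7
Dave, Headphones, 3
Leo, Monitor, 5
Leo, Mouse, 5


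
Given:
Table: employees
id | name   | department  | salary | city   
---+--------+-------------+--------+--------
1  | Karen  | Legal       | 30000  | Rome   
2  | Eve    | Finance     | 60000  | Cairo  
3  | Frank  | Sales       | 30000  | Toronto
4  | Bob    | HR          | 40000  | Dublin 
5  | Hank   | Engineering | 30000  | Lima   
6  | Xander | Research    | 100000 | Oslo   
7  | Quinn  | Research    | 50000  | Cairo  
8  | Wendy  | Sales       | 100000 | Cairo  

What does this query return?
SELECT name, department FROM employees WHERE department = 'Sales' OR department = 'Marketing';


Filtering: department = 'Sales' OR 'Marketing'
Matching: 2 rows

2 rows:
Frank, Sales
Wendy, Sales


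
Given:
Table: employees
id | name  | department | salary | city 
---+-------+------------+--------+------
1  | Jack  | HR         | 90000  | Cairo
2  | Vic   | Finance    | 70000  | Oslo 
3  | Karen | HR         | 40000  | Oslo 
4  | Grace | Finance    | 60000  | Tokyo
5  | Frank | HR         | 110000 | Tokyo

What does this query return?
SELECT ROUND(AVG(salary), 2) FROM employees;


SUM(salary) = 370000
COUNT = 5
ROUND(AVG, 2) = ROUND(370000 / 5, 2) = 74000.0

74000.0


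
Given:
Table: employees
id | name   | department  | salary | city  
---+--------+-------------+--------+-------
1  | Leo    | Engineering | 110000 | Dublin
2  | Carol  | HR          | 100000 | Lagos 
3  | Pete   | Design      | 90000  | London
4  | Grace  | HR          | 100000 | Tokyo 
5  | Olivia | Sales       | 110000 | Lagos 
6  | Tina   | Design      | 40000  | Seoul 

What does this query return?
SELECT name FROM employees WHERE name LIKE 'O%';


LIKE 'O%' matches names starting with 'O'
Matching: 1

1 rows:
Olivia


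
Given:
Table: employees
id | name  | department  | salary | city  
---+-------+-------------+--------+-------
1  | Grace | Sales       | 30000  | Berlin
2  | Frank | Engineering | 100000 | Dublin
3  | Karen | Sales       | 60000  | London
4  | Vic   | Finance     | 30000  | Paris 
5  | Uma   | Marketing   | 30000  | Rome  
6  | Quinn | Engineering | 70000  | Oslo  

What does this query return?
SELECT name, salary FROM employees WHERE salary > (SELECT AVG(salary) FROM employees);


Subquery: AVG(salary) = 53333.33
Filtering: salary > 53333.33
  Frank (100000) -> MATCH
  Karen (60000) -> MATCH
  Quinn (70000) -> MATCH


3 rows:
Frank, 100000
Karen, 60000
Quinn, 70000


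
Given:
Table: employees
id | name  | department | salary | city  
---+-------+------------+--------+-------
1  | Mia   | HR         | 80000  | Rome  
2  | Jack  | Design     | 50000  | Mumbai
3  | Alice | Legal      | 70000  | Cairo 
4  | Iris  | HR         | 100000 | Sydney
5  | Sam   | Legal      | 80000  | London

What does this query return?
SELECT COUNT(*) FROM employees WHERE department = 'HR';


Counting rows where department = 'HR'
  Mia -> MATCH
  Iris -> MATCH


2


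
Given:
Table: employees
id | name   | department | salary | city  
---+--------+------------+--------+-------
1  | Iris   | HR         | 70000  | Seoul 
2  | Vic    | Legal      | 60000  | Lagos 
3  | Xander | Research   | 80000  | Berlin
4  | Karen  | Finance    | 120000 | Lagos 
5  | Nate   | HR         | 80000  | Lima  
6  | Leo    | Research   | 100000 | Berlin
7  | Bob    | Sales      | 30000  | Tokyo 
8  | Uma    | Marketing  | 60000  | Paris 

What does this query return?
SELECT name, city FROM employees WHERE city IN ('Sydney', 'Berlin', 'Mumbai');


Filtering: city IN ('Sydney', 'Berlin', 'Mumbai')
Matching: 2 rows

2 rows:
Xander, Berlin
Leo, Berlin


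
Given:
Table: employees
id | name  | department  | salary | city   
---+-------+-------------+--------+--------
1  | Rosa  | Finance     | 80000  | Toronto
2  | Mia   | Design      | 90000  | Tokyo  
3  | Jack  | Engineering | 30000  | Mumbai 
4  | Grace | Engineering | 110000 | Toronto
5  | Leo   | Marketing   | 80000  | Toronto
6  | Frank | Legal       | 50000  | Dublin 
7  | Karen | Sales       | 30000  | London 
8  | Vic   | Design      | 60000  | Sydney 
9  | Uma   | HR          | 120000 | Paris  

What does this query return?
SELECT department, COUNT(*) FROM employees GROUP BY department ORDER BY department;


Assigning each row to its department group:
  Rosa -> Finance
  Mia -> Design
  Jack -> Engineering
  Grace -> Engineering
  Leo -> Marketing
  Frank -> Legal
  Karen -> Sales
  Vic -> Design
  Uma -> HR


7 groups:
Design, 2
Engineering, 2
Finance, 1
HR, 1
Legal, 1
Marketing, 1
Sales, 1


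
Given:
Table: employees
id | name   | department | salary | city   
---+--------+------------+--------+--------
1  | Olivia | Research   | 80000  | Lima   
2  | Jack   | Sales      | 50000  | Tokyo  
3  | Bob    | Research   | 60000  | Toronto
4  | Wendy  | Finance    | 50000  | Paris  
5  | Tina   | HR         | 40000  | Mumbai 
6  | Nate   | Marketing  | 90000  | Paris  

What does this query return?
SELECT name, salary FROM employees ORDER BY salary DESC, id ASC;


Sorting by salary DESC, then id ASC for ties

6 rows:
Nate, 90000
Olivia, 80000
Bob, 60000
Jack, 50000
Wendy, 50000
Tina, 40000


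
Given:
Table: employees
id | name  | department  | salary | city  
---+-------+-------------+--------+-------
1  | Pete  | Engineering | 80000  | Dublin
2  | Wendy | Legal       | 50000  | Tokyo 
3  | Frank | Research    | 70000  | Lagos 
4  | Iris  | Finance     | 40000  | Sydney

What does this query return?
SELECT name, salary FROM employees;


Projecting columns: name, salary

4 rows:
Pete, 80000
Wendy, 50000
Frank, 70000
Iris, 40000


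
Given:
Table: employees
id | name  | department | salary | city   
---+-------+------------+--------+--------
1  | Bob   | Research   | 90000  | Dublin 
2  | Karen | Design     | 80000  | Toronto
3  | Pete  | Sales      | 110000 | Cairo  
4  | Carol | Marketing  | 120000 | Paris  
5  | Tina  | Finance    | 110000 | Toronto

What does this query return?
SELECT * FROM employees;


SELECT * returns all 5 rows with all columns

5 rows:
1, Bob, Research, 90000, Dublin
2, Karen, Design, 80000, Toronto
3, Pete, Sales, 110000, Cairo
4, Carol, Marketing, 120000, Paris
5, Tina, Finance, 110000, Toronto


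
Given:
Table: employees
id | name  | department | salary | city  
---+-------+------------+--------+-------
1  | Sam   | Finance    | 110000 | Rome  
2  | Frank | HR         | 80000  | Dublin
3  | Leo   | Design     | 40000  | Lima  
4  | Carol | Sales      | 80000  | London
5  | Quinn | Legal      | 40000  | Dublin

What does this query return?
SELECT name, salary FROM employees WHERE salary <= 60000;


Filtering: salary <= 60000
Matching: 2 rows

2 rows:
Leo, 40000
Quinn, 40000


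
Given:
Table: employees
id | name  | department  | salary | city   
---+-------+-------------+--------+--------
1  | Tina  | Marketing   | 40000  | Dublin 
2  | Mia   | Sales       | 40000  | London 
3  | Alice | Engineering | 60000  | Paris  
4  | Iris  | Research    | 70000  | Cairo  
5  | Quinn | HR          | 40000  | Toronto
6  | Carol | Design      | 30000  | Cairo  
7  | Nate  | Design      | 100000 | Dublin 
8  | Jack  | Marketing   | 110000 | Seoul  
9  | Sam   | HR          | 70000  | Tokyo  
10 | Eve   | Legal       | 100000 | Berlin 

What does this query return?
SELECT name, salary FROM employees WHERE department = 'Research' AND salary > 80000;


Filtering: department = 'Research' AND salary > 80000
Matching: 0 rows

Empty result set (0 rows)


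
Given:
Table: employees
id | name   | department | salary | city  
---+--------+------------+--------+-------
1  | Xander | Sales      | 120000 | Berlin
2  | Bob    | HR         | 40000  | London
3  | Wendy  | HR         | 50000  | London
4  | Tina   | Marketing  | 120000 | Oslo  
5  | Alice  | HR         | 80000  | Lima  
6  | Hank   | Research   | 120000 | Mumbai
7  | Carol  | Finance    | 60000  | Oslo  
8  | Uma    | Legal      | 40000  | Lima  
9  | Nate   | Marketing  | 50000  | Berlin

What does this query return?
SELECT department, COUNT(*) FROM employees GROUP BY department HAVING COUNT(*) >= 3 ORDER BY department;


Groups with count >= 3:
  HR: 3 -> PASS
  Finance: 1 -> filtered out
  Legal: 1 -> filtered out
  Marketing: 2 -> filtered out
  Research: 1 -> filtered out
  Sales: 1 -> filtered out


1 groups:
HR, 3


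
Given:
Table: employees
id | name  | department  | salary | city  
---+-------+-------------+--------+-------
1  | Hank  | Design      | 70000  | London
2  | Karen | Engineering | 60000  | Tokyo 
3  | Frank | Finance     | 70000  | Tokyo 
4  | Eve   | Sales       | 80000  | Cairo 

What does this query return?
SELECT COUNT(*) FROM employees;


COUNT(*) counts all rows

4


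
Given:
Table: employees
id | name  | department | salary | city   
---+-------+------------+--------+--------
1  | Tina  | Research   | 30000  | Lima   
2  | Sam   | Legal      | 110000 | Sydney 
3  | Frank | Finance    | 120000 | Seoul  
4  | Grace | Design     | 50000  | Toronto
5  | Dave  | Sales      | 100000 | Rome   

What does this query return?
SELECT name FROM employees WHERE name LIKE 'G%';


LIKE 'G%' matches names starting with 'G'
Matching: 1

1 rows:
Grace


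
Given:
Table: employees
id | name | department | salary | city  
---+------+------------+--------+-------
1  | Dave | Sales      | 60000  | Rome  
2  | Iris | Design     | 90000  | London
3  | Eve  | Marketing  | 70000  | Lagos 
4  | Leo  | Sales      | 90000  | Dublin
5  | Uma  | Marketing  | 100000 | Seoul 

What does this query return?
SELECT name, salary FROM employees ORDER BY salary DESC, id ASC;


Sorting by salary DESC, then id ASC for ties

5 rows:
Uma, 100000
Iris, 90000
Leo, 90000
Eve, 70000
Dave, 60000


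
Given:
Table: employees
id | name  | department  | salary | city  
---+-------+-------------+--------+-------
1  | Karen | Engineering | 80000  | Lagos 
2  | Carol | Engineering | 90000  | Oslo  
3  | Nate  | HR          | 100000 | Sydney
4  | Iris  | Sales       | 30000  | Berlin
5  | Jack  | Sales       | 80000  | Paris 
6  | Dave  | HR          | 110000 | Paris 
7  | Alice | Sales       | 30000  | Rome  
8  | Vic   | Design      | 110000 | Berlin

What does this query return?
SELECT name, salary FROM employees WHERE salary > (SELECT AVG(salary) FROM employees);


Subquery: AVG(salary) = 78750.0
Filtering: salary > 78750.0
  Karen (80000) -> MATCH
  Carol (90000) -> MATCH
  Nate (100000) -> MATCH
  Jack (80000) -> MATCH
  Dave (110000) -> MATCH
  Vic (110000) -> MATCH


6 rows:
Karen, 80000
Carol, 90000
Nate, 100000
Jack, 80000
Dave, 110000
Vic, 110000


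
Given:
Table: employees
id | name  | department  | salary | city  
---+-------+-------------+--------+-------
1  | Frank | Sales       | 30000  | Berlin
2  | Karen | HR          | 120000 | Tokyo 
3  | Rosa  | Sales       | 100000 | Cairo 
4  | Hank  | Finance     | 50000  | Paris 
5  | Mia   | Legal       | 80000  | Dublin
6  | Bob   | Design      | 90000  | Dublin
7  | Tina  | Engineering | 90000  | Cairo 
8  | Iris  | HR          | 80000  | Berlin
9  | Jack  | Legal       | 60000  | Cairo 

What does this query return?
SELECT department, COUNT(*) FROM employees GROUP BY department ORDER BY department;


Assigning each row to its department group:
  Frank -> Sales
  Karen -> HR
  Rosa -> Sales
  Hank -> Finance
  Mia -> Legal
  Bob -> Design
  Tina -> Engineering
  Iris -> HR
  Jack -> Legal


6 groups:
Design, 1
Engineering, 1
Finance, 1
HR, 2
Legal, 2
Sales, 2


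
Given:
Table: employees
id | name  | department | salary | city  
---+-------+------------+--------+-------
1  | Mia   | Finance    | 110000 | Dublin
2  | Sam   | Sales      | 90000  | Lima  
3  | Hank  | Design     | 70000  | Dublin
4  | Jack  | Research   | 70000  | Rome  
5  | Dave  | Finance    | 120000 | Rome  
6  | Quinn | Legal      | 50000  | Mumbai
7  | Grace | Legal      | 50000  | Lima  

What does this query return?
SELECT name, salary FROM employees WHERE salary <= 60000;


Filtering: salary <= 60000
Matching: 2 rows

2 rows:
Quinn, 50000
Grace, 50000


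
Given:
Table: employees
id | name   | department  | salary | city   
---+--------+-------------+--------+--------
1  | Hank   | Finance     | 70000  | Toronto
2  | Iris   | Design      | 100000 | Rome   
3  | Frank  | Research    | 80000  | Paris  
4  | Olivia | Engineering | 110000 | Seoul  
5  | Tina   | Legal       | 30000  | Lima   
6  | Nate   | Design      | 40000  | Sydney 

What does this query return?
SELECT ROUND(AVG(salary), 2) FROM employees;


SUM(salary) = 430000
COUNT = 6
ROUND(AVG, 2) = ROUND(430000 / 6, 2) = 71666.67

71666.67


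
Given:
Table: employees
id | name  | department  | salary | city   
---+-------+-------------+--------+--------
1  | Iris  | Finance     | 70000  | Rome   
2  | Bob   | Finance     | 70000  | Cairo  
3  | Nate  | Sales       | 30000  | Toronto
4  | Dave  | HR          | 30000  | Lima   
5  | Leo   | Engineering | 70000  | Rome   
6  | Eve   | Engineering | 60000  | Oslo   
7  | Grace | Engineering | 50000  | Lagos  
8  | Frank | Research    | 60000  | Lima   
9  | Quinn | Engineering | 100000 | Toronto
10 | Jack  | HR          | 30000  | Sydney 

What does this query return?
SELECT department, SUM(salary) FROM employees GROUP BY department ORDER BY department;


Summing salary within each department:
  Engineering: 70000 + 60000 + 50000 + 100000 = 280000
  Finance: 70000 + 70000 = 140000
  HR: 30000 + 30000 = 60000
  Research: 60000 = 60000
  Sales: 30000 = 30000


5 groups:
Engineering, 280000
Finance, 140000
HR, 60000
Research, 60000
Sales, 30000


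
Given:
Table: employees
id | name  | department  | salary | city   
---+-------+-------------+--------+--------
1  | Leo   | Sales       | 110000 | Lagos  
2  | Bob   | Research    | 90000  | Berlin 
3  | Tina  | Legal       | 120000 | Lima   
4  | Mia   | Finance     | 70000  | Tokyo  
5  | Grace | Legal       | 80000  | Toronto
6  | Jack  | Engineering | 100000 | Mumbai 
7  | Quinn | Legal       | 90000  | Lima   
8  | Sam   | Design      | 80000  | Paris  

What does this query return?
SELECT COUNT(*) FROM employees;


COUNT(*) counts all rows

8


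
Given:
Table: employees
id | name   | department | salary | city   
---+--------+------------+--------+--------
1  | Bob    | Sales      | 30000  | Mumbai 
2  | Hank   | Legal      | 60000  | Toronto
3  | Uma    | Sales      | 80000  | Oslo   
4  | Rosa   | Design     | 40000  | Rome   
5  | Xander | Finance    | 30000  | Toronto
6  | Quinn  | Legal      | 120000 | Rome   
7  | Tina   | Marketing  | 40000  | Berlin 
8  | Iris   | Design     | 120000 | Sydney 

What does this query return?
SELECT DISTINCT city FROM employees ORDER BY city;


All 'city' values (row order): Mumbai, Toronto, Oslo, Rome, Toronto, Rome, Berlin, Sydney
Removing duplicates leaves 6 unique value(s).

6 values:
Berlin
Mumbai
Oslo
Rome
Sydney
Toronto


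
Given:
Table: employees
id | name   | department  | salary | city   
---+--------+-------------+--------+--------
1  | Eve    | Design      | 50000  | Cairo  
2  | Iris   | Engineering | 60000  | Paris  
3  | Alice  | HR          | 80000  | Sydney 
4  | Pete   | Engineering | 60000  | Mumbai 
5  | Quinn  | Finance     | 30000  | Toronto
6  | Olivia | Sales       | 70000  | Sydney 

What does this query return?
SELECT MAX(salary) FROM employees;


Salaries: 50000, 60000, 80000, 60000, 30000, 70000
MAX = 80000

80000


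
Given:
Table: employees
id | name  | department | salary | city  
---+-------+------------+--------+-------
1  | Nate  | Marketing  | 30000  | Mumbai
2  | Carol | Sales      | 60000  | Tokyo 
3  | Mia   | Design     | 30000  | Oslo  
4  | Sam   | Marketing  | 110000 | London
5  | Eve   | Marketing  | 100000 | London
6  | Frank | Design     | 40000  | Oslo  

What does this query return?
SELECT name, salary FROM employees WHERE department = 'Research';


Filtering: department = 'Research'
Matching rows: 0

Empty result set (0 rows)


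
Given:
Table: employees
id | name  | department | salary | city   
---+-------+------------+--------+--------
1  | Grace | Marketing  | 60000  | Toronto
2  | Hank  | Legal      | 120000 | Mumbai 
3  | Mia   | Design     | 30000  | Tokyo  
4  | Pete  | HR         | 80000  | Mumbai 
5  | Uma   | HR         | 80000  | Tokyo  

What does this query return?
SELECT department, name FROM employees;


Projecting columns: department, name

5 rows:
Marketing, Grace
Legal, Hank
Design, Mia
HR, Pete
HR, Uma


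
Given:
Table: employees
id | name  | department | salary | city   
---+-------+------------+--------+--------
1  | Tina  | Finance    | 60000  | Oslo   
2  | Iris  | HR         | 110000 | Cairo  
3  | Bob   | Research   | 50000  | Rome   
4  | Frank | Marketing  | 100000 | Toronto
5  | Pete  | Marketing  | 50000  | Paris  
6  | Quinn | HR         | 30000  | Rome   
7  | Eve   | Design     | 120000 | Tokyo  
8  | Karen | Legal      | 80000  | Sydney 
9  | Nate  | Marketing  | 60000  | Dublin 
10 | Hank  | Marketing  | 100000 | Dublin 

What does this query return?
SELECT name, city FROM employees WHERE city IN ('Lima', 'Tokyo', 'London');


Filtering: city IN ('Lima', 'Tokyo', 'London')
Matching: 1 rows

1 rows:
Eve, Tokyo


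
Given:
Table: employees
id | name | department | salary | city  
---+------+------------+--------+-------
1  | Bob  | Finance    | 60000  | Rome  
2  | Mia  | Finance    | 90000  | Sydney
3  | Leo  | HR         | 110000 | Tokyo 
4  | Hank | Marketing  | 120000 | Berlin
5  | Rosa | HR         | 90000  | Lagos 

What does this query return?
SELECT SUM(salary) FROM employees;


SUM(salary) = 60000 + 90000 + 110000 + 120000 + 90000 = 470000

470000


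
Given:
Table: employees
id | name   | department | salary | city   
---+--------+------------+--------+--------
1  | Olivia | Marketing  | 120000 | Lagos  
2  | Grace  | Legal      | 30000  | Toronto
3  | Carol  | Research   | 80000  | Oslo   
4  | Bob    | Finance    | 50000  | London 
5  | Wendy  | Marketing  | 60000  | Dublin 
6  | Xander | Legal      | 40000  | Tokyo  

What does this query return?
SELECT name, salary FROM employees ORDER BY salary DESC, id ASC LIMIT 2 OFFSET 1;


Sort by salary DESC (id ASC tiebreak), then skip 1 and take 2
Rows 2 through 3

2 rows:
Carol, 80000
Wendy, 60000


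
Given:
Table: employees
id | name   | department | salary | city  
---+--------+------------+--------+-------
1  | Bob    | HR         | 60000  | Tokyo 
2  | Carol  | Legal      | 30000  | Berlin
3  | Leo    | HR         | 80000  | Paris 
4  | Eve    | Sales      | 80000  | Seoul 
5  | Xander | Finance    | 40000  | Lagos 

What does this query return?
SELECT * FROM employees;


SELECT * returns all 5 rows with all columns

5 rows:
1, Bob, HR, 60000, Tokyo
2, Carol, Legal, 30000, Berlin
3, Leo, HR, 80000, Paris
4, Eve, Sales, 80000, Seoul
5, Xander, Finance, 40000, Lagos


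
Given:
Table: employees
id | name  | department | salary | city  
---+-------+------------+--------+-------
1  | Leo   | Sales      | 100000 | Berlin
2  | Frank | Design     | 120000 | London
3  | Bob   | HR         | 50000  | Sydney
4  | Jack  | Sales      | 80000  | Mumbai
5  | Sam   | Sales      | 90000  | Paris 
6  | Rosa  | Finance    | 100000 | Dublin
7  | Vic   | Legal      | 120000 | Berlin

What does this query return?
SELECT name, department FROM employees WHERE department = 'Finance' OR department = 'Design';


Filtering: department = 'Finance' OR 'Design'
Matching: 2 rows

2 rows:
Frank, Design
Rosa, Finance


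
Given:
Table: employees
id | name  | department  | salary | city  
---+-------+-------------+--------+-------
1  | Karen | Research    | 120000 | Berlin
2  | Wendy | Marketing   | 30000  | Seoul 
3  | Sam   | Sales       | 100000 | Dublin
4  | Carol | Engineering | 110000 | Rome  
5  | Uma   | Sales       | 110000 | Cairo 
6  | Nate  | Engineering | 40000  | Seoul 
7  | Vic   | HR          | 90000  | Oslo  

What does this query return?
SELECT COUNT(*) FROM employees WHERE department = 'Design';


Counting rows where department = 'Design'


0


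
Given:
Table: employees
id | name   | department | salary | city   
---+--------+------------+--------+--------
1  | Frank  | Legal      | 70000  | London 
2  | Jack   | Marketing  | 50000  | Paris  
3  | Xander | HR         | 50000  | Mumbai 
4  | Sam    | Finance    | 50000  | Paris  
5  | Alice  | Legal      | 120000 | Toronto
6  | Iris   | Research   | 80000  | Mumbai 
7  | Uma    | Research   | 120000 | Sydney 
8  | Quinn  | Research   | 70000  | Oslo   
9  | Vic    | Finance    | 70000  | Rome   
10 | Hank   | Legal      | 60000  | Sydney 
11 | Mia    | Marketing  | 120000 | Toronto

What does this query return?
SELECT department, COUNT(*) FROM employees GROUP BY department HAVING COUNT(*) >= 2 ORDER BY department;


Groups with count >= 2:
  Finance: 2 -> PASS
  Legal: 3 -> PASS
  Marketing: 2 -> PASS
  Research: 3 -> PASS
  HR: 1 -> filtered out


4 groups:
Finance, 2
Legal, 3
Marketing, 2
Research, 3


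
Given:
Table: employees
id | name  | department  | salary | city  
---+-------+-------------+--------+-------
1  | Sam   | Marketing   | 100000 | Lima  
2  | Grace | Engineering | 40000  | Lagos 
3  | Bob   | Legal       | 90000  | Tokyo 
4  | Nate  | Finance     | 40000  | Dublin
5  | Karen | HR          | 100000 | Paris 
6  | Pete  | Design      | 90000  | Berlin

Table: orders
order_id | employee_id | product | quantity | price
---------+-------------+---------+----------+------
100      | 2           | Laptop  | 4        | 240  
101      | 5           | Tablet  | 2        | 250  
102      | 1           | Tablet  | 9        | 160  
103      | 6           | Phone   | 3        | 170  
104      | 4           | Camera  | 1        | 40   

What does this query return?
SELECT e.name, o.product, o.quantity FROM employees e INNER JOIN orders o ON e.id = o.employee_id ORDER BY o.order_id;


Joining employees.id = orders.employee_id:
  employee Grace (id=2) -> order Laptop
  employee Karen (id=5) -> order Tablet
  employee Sam (id=1) -> order Tablet
  employee Pete (id=6) -> order Phone
  employee Nate (id=4) -> order Camera


5 rows:
Grace, Laptop, 4
Karen, Tablet, 2
Sam, Tablet, 9
Pete, Phone, 3
Nate, Camera, 1


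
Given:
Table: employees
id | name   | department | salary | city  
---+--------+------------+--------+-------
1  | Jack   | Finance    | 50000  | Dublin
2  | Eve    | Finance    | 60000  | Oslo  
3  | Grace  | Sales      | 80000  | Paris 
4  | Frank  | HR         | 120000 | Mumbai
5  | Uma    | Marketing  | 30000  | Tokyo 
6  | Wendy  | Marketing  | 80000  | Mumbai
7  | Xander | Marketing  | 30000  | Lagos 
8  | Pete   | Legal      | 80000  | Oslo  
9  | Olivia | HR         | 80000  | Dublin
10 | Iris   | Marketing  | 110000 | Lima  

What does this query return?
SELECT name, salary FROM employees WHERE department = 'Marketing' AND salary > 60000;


Filtering: department = 'Marketing' AND salary > 60000
Matching: 2 rows

2 rows:
Wendy, 80000
Iris, 110000


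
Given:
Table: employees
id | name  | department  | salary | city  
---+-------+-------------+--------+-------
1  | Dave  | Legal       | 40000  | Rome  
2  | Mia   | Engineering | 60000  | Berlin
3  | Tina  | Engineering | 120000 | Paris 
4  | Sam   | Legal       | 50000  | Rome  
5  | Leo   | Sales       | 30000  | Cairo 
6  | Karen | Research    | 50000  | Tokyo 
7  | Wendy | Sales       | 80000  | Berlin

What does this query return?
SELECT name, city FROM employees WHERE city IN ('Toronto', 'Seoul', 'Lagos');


Filtering: city IN ('Toronto', 'Seoul', 'Lagos')
Matching: 0 rows

Empty result set (0 rows)


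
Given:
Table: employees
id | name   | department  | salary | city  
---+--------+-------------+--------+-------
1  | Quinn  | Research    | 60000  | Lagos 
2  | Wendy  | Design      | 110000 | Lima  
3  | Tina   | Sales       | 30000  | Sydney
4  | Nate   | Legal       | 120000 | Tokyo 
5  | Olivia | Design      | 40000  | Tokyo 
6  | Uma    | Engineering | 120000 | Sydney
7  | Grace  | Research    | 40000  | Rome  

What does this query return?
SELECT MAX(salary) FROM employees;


Salaries: 60000, 110000, 30000, 120000, 40000, 120000, 40000
MAX = 120000

120000


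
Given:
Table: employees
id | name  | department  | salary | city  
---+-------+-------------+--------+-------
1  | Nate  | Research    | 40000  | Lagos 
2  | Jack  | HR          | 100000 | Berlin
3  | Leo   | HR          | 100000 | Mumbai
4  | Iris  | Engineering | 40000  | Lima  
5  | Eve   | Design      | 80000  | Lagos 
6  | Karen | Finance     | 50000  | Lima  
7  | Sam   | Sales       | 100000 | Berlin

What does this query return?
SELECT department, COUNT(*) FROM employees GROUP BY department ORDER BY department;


Assigning each row to its department group:
  Nate -> Research
  Jack -> HR
  Leo -> HR
  Iris -> Engineering
  Eve -> Design
  Karen -> Finance
  Sam -> Sales


6 groups:
Design, 1
Engineering, 1
Finance, 1
HR, 2
Research, 1
Sales, 1


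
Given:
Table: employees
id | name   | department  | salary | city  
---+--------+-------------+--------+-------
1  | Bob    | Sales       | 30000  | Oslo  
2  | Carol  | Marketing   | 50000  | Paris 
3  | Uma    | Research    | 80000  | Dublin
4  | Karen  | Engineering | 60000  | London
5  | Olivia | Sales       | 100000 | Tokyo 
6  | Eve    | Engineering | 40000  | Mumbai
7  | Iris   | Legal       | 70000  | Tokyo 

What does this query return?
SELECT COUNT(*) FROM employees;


COUNT(*) counts all rows

7


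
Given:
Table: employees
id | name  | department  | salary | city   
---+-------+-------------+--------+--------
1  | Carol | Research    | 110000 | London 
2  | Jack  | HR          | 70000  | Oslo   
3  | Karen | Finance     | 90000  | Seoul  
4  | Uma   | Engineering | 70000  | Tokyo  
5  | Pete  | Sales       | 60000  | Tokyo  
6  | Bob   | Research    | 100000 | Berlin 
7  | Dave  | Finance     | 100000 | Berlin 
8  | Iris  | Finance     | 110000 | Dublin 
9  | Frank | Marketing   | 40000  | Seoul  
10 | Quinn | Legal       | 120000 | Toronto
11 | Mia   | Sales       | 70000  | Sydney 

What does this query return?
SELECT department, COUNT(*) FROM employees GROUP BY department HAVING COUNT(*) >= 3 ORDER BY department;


Groups with count >= 3:
  Finance: 3 -> PASS
  Engineering: 1 -> filtered out
  HR: 1 -> filtered out
  Legal: 1 -> filtered out
  Marketing: 1 -> filtered out
  Research: 2 -> filtered out
  Sales: 2 -> filtered out


1 groups:
Finance, 3


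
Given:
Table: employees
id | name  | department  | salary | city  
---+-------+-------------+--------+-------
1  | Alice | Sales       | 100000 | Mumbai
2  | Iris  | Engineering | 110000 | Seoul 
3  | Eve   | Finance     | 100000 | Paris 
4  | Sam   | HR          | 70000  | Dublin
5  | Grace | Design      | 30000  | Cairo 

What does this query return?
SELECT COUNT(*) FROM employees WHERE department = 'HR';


Counting rows where department = 'HR'
  Sam -> MATCH


1
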